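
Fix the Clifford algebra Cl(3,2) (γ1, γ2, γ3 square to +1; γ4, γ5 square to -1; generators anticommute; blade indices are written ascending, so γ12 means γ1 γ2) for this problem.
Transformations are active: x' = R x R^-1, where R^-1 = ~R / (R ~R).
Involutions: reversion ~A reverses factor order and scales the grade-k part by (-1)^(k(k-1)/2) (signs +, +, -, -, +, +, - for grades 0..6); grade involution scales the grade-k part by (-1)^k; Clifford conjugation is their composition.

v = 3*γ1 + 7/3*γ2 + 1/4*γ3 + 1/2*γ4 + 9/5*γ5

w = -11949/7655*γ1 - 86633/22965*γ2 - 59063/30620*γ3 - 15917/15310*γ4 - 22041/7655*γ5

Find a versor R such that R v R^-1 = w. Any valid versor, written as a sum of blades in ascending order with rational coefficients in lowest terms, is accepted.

Reasoning: v^2 = w^2 = 39661/3600 since conjugation preserves the quadratic form; R = v + w = 11016/7655*γ1 - 11016/7655*γ2 - 12852/7655*γ3 - 4131/7655*γ4 - 8262/7655*γ5 is then valid when invertible, keeping its own part and reversing (v - w)/2.
Answer: 11016/7655*γ1 - 11016/7655*γ2 - 12852/7655*γ3 - 4131/7655*γ4 - 8262/7655*γ5


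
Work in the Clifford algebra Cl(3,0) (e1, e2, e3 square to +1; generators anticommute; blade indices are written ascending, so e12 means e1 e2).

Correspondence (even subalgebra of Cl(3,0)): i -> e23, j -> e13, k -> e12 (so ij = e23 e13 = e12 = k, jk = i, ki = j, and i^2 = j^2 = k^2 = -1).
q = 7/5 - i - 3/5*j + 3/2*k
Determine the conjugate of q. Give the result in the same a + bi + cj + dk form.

In blades: q = 7/5 + 3/2*e12 - 3/5*e13 - e23.
Quaternion conjugation is reversion on the even subalgebra: the scalar is fixed and every grade-2 blade flips sign, giving 7/5 - 3/2*e12 + 3/5*e13 + e23; translating back:
Answer: 7/5 + i + 3/5*j - 3/2*k


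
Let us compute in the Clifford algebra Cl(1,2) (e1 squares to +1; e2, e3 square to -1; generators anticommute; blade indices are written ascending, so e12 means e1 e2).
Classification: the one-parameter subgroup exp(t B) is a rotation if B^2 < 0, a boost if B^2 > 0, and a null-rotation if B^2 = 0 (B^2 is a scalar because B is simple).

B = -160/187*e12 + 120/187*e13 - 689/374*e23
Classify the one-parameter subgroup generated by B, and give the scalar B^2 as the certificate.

B^2 term by term: the squares give (-160/187)^2*(e12)^2 + (120/187)^2*(e13)^2 + (-689/374)^2*(e23)^2 = 25600/34969*(+1) + 14400/34969*(+1) + 474721/139876*(-1) = -9/4 (each basis 2-blade squares to minus the product of its generators' squares); cross terms between blades sharing an index anticommute and cancel. So B^2 = -9/4.
Answer: rotation, certificate B^2 = -9/4. Key observation: B^2 = -9/4 is a conjugation invariant, so its sign decides the class regardless of the surface form of B.


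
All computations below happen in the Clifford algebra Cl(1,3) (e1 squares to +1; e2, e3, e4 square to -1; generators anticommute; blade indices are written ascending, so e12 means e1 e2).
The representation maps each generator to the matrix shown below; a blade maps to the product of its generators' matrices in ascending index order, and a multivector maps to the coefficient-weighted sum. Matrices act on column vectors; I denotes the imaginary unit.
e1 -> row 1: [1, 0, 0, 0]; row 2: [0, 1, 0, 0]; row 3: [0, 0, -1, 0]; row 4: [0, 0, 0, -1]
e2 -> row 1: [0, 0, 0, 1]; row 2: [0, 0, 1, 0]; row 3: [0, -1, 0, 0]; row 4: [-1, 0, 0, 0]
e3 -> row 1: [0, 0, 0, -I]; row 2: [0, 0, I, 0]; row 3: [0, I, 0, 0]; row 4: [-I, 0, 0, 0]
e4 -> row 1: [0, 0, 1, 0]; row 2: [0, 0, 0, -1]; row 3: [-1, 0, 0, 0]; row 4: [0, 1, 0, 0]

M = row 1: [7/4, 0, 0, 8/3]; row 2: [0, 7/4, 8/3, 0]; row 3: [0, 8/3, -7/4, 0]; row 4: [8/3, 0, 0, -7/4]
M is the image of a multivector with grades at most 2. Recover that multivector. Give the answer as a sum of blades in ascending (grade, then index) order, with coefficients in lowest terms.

Method: the blade images are trace-orthogonal — tr(rho(e_A) rho(e_B)^-1) = 4 if A = B and 0 otherwise — and rho(e_A)^-1 = (e_A)^2 * rho(e_A) with (e_A)^2 = +1 or -1, so the coefficient of e_A in the preimage is (e_A)^2 * tr(M rho(e_A))/4.
Nonzero projections over blades of grade <= 2: e1: (e1)^2 = +1, tr(M rho(e1)) = 7, coefficient 7/4; e12: (e12)^2 = +1, tr(M rho(e12)) = 32/3, coefficient 8/3. Every other blade of grade <= 2 projects to 0.
Answer: 7/4*e1 + 8/3*e12


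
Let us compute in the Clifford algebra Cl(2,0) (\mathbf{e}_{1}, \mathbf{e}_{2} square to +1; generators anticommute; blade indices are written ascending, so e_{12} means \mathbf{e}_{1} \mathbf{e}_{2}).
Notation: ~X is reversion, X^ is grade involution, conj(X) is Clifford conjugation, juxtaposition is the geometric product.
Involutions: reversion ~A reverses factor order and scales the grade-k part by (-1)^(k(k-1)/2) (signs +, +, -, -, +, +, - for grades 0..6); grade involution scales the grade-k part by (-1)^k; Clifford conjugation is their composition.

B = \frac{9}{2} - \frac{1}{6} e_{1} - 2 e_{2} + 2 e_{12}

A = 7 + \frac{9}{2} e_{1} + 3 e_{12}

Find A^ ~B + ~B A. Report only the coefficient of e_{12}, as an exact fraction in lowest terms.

first term: \frac{153}{4} - \frac{329}{12} e_{1} - \frac{9}{2} e_{2} + \frac{17}{2} e_{12}
second term: \frac{147}{4} + \frac{301}{12} e_{1} - \frac{11}{2} e_{2} + \frac{17}{2} e_{12}
Answer: 17


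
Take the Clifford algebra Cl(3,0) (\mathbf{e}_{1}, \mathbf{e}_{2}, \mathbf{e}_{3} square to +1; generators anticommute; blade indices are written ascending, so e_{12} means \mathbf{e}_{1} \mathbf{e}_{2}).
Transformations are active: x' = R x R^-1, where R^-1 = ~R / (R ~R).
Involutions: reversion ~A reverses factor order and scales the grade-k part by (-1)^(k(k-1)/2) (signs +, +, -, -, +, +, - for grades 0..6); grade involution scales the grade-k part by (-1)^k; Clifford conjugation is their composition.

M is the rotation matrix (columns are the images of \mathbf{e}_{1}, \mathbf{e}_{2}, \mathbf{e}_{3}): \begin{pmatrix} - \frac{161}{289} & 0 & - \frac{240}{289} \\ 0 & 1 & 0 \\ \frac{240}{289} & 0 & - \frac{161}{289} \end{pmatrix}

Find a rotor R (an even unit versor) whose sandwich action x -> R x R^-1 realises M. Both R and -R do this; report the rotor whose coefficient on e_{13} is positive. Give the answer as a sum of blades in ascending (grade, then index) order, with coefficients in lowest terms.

Method: write R = a + b12*e_{12} + b13*e_{13} + b23*e_{23} with a^2 + b12^2 + b13^2 + b23^2 = 1 (so R^-1 = ~R). Expanding the columns R e_j ~R gives tr M = 4a^2 - 1 and, from the antisymmetric part, M21 - M12 = -4a*b12, M13 - M31 = 4a*b13, M32 - M23 = -4a*b23.
Here tr M = -\frac{33}{289}, so a^2 = (1 + tr M)/4 = \frac{64}{289} and a = ±\frac{8}{17}. Taking a = \frac{8}{17}: M21 - M12 = 0, M13 - M31 = -\frac{480}{289}, M32 - M23 = 0, giving b12 = 0, b13 = -\frac{15}{17}, b23 = 0, i.e. R = \frac{8}{17} - \frac{15}{17} e_{13}.
Its e_{13} coefficient is negative, so report the other preimage -R.
Answer: -\frac{8}{17} + \frac{15}{17} e_{13}. Why the constraint matters: R and -R act identically through the sandwich — M has trace -\frac{33}{289} either way — so only the sign condition on e_{13} picks one of the two preimages.


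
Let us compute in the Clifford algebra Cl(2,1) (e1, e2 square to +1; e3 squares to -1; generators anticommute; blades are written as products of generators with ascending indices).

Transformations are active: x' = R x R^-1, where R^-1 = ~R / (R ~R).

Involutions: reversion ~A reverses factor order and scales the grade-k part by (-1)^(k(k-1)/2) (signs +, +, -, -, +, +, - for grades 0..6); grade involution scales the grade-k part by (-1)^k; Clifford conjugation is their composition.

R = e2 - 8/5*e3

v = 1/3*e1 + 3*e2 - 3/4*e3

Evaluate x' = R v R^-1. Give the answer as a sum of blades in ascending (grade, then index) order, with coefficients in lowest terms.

~R = e2 - 8/5*e3, and R ~R = -39/25, so R^-1 = ~R / (-39/25).
R v = 9/5 - 1/3*e1 e2 + 8/15*e1 e3 + 81/20*e2 e3
Answer: -1/3*e1 - 69/13*e2 + 231/52*e3


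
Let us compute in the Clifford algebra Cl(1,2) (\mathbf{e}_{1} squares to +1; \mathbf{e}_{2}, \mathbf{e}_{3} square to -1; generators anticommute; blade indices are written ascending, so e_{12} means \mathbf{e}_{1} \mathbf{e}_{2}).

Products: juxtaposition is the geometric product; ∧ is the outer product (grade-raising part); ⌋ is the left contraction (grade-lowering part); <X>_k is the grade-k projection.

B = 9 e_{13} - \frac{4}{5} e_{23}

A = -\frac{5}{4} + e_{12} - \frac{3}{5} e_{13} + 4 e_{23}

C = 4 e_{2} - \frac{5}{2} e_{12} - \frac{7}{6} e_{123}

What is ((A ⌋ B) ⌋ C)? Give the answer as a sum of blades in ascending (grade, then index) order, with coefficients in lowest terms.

step 1: -\frac{11}{5} - \frac{45}{4} e_{13} + e_{23}
step 2: \frac{7}{6} e_{1} - \frac{877}{40} e_{2} + \frac{11}{2} e_{12} + \frac{77}{30} e_{123}
Answer: \frac{7}{6} e_{1} - \frac{877}{40} e_{2} + \frac{11}{2} e_{12} + \frac{77}{30} e_{123}


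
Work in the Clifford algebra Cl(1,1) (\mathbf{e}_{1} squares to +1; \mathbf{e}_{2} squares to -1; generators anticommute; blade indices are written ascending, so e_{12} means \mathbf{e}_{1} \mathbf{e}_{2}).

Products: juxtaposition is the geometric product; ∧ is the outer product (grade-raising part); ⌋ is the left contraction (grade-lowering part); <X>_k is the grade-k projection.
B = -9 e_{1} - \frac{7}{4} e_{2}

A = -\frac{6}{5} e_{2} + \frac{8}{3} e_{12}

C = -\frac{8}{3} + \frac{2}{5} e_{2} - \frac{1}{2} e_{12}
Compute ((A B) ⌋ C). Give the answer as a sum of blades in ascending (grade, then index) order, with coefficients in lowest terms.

step 1: -\frac{21}{10} + \frac{14}{3} e_{1} + 24 e_{2} - \frac{54}{5} e_{12}
step 2: \frac{7}{5} - 12 e_{1} - \frac{238}{75} e_{2} + \frac{21}{20} e_{12}
Answer: \frac{7}{5} - 12 e_{1} - \frac{238}{75} e_{2} + \frac{21}{20} e_{12}


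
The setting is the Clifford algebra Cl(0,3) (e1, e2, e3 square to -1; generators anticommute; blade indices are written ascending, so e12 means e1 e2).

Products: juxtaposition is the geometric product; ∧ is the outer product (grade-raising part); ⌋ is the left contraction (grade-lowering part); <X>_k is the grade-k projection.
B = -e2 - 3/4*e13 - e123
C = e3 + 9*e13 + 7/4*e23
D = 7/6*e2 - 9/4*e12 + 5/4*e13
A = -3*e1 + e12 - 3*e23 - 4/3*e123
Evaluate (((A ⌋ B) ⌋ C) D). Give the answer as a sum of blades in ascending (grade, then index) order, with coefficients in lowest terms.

step 1: 4/3 - 3*e1 - 5/4*e3 - 3*e23
step 2: 13/2 - 45/4*e1 - 35/16*e2 + 85/3*e3 + 12*e13 + 7/3*e23
step 3: -1195/96 + 7745/192*e1 - 851/48*e2 + 2417/144*e3 - 92/3*e12 + 23/8*e13 - 109/18*e23 - 4801/64*e123
Answer: -1195/96 + 7745/192*e1 - 851/48*e2 + 2417/144*e3 - 92/3*e12 + 23/8*e13 - 109/18*e23 - 4801/64*e123


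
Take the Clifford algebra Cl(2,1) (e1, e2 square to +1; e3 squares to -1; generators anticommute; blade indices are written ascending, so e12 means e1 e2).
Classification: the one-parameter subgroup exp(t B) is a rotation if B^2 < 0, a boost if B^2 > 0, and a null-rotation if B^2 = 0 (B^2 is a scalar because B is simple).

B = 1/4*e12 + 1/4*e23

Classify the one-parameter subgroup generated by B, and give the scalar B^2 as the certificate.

B^2 term by term: the squares give (1/4)^2*(e12)^2 + (1/4)^2*(e23)^2 = 1/16*(-1) + 1/16*(+1) = 0 (each basis 2-blade squares to minus the product of its generators' squares); cross terms between blades sharing an index anticommute and cancel. So B^2 = 0.
Answer: null-rotation, certificate B^2 = 0. The scalar 0 is the complete invariant here: its sign names the subgroup type.


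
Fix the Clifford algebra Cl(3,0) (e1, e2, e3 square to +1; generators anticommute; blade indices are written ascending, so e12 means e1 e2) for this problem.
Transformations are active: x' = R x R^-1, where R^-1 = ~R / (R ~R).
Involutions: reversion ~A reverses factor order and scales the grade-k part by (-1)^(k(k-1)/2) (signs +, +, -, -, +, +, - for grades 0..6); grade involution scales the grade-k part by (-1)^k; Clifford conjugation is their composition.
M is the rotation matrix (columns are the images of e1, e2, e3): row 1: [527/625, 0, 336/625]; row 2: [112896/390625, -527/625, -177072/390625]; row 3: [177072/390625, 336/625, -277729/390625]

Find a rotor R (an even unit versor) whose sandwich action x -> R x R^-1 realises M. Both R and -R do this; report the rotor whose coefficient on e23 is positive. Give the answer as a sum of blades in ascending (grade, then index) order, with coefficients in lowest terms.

Method: write R = a + b12*e12 + b13*e13 + b23*e23 with a^2 + b12^2 + b13^2 + b23^2 = 1 (so R^-1 = ~R). Expanding the columns R e_j ~R gives tr M = 4a^2 - 1 and, from the antisymmetric part, M21 - M12 = -4a*b12, M13 - M31 = 4a*b13, M32 - M23 = -4a*b23.
Here tr M = -277729/390625, so a^2 = (1 + tr M)/4 = 28224/390625 and a = ±168/625. Taking a = 168/625: M21 - M12 = 112896/390625, M13 - M31 = 32928/390625, M32 - M23 = 387072/390625, giving b12 = -168/625, b13 = 49/625, b23 = -576/625, i.e. R = 168/625 - 168/625*e12 + 49/625*e13 - 576/625*e23.
Its e23 coefficient is negative, so report the other preimage -R.
Answer: -168/625 + 168/625*e12 - 49/625*e13 + 576/625*e23. Key observation: the double cover Spin(3) -> SO(3) sends R and -R to the same matrix (trace -277729/390625 here), so the stated sign of the e23 coefficient is what selects one sheet.


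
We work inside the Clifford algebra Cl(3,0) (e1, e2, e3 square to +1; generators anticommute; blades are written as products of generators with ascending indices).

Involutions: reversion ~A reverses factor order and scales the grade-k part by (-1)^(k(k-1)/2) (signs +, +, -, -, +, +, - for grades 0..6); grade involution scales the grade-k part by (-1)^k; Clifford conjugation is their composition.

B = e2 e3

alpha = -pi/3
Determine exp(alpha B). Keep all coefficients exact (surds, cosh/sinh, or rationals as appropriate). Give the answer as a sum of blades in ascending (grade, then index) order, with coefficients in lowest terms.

B^2 = (1)^2*(e2 e3)^2 = 1*(-1) = -1 (a basis 2-blade squares to minus the product of its generators' squares).
B^2 = -1 — since the square is negative, the closed form is circular: l = 1, alpha*l = -pi/3, so exp(alpha B) = cos(-pi/3) + (sin(-pi/3)/1)*B = 1/2 + (-sqrt(3)/2)*B.
Answer: 1/2 - sqrt(3)/2*e2 e3


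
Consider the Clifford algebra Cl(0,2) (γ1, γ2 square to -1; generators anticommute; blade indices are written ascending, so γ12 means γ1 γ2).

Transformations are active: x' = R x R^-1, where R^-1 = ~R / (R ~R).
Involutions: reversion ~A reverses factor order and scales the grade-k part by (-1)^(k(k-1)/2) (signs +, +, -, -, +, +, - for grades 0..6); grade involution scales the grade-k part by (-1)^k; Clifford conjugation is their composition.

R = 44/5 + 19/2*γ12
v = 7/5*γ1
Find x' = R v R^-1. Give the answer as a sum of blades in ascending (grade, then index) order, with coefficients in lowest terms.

~R = 44/5 - 19/2*γ12, and R ~R = 16769/100, so R^-1 = ~R / (16769/100).
R v = 308/25*γ1 + 133/10*γ2
Answer: -8967/83845*γ1 + 23408/16769*γ2


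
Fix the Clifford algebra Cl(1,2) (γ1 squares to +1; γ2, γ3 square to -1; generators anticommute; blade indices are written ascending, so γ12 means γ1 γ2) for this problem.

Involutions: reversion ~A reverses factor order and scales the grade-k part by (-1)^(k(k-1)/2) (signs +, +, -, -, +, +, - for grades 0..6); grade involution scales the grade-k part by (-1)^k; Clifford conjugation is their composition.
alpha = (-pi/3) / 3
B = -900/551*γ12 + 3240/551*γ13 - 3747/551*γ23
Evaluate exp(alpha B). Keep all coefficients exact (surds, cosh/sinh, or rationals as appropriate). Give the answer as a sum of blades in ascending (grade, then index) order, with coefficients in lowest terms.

B^2 term by term: the squares give (-900/551)^2*(γ12)^2 + (3240/551)^2*(γ13)^2 + (-3747/551)^2*(γ23)^2 = 810000/303601*(+1) + 10497600/303601*(+1) + 14040009/303601*(-1) = -9 (each basis 2-blade squares to minus the product of its generators' squares); cross terms between blades sharing an index anticommute and cancel. So B^2 = -9.
B^2 = -9 — circular case — the even/odd split gives cos and sin: l = 3, alpha*l = -pi/3, so exp(alpha B) = cos(-pi/3) + (sin(-pi/3)/3)*B = 1/2 + (-sqrt(3)/6)*B.
Answer: 1/2 + 150*sqrt(3)/551*γ12 - 540*sqrt(3)/551*γ13 + 1249*sqrt(3)/1102*γ23


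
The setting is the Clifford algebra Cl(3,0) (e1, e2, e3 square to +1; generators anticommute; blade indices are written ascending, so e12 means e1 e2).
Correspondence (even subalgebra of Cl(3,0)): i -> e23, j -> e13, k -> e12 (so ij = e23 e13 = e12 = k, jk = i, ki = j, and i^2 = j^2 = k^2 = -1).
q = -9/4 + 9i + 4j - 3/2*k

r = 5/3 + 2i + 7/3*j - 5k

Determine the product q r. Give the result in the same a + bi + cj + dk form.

In blades: q = -9/4 - 3/2*e12 + 4*e13 + 9*e23, r = 5/3 - 5*e12 + 7/3*e13 + 2*e23.
Distribute q over r term by term (generator squares from the signature, products reordered to ascending indices): (-9/4)*r = -15/4 + 45/4*e12 - 21/4*e13 - 9/2*e23; (-3/2*e12)*r = -15/2 - 5/2*e12 - 3*e13 + 7/2*e23; (4*e13)*r = -28/3 - 8*e12 + 20/3*e13 - 20*e23; (9*e23)*r = -18 + 21*e12 + 45*e13 + 15*e23.
Sum: -463/12 + 87/4*e12 + 521/12*e13 - 6*e23; translating back through the correspondence:
Answer: -463/12 - 6i + 521/12*j + 87/4*k


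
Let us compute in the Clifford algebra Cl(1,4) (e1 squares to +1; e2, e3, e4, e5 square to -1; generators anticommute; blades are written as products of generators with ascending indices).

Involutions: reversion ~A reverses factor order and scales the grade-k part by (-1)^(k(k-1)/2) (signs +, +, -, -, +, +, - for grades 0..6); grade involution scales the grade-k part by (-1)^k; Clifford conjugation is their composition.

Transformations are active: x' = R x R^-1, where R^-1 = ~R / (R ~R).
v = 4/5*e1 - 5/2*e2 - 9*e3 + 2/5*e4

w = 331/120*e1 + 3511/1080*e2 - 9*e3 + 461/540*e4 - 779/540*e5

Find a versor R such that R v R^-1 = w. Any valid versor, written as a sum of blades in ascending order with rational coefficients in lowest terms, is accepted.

The midline construction: v and w both square to -8677/100, so reflecting in their sum 427/120*e1 + 811/1080*e2 - 18*e3 + 677/540*e4 - 779/540*e5 exchanges them.
Answer: 427/120*e1 + 811/1080*e2 - 18*e3 + 677/540*e4 - 779/540*e5


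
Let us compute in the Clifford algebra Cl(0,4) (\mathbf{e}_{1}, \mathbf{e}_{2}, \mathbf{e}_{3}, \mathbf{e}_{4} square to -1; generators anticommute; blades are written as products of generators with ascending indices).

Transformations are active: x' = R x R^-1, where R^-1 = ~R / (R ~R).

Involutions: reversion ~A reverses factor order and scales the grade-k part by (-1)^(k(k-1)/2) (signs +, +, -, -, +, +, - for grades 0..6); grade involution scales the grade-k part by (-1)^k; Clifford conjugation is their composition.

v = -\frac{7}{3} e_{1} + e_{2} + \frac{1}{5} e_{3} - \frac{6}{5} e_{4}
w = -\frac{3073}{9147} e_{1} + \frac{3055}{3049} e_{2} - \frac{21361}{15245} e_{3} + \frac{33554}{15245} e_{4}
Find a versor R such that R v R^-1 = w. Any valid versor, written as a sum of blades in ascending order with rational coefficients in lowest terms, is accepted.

Why this works: both vectors square to -\frac{1783}{225}, so q(v) = q(w) and R = v + w = -\frac{24416}{9147} e_{1} + \frac{6104}{3049} e_{2} - \frac{18312}{15245} e_{3} + \frac{3052}{3049} e_{4} carries v to w — its own direction survives, the complement (v - w)/2 flips.
Answer: -\frac{24416}{9147} e_{1} + \frac{6104}{3049} e_{2} - \frac{18312}{15245} e_{3} + \frac{3052}{3049} e_{4}


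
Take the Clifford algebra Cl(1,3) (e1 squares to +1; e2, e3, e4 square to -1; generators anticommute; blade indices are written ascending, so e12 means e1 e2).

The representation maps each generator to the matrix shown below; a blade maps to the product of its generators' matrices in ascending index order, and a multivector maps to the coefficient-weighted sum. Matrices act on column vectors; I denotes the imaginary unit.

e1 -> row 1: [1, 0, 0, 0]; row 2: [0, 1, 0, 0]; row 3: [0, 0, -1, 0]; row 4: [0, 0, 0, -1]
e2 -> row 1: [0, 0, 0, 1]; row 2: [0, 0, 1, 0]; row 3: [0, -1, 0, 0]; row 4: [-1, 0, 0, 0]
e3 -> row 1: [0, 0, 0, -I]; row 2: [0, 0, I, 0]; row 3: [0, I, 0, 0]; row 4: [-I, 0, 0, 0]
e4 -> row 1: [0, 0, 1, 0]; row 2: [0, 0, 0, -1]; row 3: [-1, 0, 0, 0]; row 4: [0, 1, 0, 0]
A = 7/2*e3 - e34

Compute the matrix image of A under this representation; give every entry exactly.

Bivector images (products of the table entries): rho(e34) = rho(e3)rho(e4) = row 1: [0, -I, 0, 0]; row 2: [-I, 0, 0, 0]; row 3: [0, 0, 0, -I]; row 4: [0, 0, -I, 0].
M = (7/2)*rho(e3) + (-1)*rho(e34), summed entrywise:
Answer: row 1: [0, I, 0, -7*I/2]; row 2: [I, 0, 7*I/2, 0]; row 3: [0, 7*I/2, 0, I]; row 4: [-7*I/2, 0, I, 0]


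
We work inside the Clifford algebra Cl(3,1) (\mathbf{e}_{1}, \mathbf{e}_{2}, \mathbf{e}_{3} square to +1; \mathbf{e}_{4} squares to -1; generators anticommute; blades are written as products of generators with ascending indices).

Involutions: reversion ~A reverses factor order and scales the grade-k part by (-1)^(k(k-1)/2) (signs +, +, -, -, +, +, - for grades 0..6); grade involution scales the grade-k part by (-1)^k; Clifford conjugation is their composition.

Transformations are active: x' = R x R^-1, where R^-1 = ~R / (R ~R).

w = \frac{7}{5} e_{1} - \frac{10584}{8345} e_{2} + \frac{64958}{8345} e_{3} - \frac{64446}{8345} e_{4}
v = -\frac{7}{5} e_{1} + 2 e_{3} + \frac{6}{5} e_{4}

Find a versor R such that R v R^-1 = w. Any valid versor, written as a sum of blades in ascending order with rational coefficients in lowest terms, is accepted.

Sketch: the shared square \frac{113}{25} makes R = v + w = -\frac{10584}{8345} e_{2} + \frac{81648}{8345} e_{3} - \frac{54432}{8345} e_{4} the natural versor; its sandwich fixes that direction, negates (v - w)/2, and sends v to w.
Answer: -\frac{10584}{8345} e_{2} + \frac{81648}{8345} e_{3} - \frac{54432}{8345} e_{4}


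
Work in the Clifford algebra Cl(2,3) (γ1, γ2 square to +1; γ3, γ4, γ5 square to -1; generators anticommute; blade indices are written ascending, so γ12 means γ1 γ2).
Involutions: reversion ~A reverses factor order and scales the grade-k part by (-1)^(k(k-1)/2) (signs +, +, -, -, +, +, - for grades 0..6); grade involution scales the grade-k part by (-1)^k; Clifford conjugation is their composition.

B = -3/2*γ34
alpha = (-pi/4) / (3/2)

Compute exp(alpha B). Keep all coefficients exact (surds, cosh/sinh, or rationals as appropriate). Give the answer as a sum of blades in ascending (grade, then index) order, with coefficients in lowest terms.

B^2 = (-3/2)^2*(γ34)^2 = 9/4*(-1) = -9/4 (a basis 2-blade squares to minus the product of its generators' squares).
B^2 = -9/4 — the series telescopes trigonometrically here: l = 3/2, alpha*l = -pi/4, so exp(alpha B) = cos(-pi/4) + (sin(-pi/4)/(3/2))*B = sqrt(2)/2 + (-sqrt(2)/3)*B.
Answer: sqrt(2)/2 + sqrt(2)/2*γ34


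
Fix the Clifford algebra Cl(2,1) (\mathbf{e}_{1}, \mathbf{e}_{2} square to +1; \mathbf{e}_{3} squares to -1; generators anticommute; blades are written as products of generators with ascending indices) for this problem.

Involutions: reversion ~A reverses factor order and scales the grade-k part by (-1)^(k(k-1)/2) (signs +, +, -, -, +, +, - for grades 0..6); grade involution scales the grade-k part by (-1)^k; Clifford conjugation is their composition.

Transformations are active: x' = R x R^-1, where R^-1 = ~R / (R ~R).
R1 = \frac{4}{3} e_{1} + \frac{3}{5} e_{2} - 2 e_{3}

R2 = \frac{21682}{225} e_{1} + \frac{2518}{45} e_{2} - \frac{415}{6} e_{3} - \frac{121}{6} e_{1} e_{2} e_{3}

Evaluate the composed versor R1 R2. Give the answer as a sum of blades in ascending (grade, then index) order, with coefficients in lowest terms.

Distribute over the terms of R1 (each basis-blade product reordered to ascending indices, repeated generators contracted through their squares):
(\frac{4}{3} e_{1}) R2 = \frac{86728}{675} + \frac{10072}{135} e_{1} e_{2} - \frac{830}{9} e_{1} e_{3} - \frac{242}{9} e_{2} e_{3}
(\frac{3}{5} e_{2}) R2 = \frac{2518}{75} - \frac{21682}{375} e_{1} e_{2} + \frac{121}{10} e_{1} e_{3} - \frac{83}{2} e_{2} e_{3}
(-2 e_{3}) R2 = -\frac{415}{3} - \frac{121}{3} e_{1} e_{2} + \frac{43364}{225} e_{1} e_{3} + \frac{5036}{45} e_{2} e_{3}
Summing the partial products and collecting blades:
Answer: \frac{3203}{135} - \frac{79463}{3375} e_{1} e_{2} + \frac{16891}{150} e_{1} e_{3} + \frac{3917}{90} e_{2} e_{3}


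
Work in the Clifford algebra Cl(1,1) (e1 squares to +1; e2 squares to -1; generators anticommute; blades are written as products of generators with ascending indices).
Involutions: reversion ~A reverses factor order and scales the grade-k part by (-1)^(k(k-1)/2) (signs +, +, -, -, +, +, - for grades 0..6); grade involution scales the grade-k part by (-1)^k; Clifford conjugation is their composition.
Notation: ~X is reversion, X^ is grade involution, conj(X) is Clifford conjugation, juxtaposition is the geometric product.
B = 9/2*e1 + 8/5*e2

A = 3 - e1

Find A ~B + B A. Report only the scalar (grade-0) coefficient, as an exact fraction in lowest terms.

first term: -9/2 + 27/2*e1 + 24/5*e2 - 8/5*e1 e2
second term: -9/2 + 27/2*e1 + 24/5*e2 + 8/5*e1 e2
Answer: -9


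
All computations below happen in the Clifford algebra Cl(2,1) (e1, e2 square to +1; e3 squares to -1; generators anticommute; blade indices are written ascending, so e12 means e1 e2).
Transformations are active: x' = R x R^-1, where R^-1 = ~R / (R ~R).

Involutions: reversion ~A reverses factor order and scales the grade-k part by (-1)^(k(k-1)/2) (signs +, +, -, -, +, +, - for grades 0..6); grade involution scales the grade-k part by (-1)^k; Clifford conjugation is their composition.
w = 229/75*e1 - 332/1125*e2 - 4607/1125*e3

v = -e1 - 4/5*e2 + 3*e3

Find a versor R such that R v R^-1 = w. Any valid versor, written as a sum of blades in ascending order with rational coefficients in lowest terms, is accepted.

The midline construction: v and w both square to -184/25, so reflecting in their sum 154/75*e1 - 1232/1125*e2 - 1232/1125*e3 exchanges them.
Answer: 154/75*e1 - 1232/1125*e2 - 1232/1125*e3


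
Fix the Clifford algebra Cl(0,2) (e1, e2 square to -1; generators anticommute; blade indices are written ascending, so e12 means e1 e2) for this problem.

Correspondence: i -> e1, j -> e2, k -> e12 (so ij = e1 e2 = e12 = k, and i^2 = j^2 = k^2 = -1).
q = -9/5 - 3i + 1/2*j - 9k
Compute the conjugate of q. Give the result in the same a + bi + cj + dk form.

In blades: q = -9/5 - 3*e1 + 1/2*e2 - 9*e12.
Conjugation here is Clifford conjugation: the scalar is fixed and the grade-1 and grade-2 blades all flip sign, giving -9/5 + 3*e1 - 1/2*e2 + 9*e12; translating back:
Answer: -9/5 + 3i - 1/2*j + 9k


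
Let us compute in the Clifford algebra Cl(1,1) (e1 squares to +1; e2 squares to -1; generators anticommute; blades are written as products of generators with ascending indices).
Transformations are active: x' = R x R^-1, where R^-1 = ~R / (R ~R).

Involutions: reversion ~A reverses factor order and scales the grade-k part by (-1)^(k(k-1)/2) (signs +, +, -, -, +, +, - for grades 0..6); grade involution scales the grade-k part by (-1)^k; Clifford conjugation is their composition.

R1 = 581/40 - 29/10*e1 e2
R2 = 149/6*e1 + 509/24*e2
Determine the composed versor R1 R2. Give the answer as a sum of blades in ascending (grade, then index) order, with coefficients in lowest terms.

Distribute over the terms of R1 (each basis-blade product reordered to ascending indices, repeated generators contracted through their squares):
(581/40) R2 = 86569/240*e1 + 295729/960*e2
(-29/10*e1 e2) R2 = 14761/240*e1 + 4321/60*e2
Summing the partial products and collecting blades:
Answer: 10133/24*e1 + 72973/192*e2


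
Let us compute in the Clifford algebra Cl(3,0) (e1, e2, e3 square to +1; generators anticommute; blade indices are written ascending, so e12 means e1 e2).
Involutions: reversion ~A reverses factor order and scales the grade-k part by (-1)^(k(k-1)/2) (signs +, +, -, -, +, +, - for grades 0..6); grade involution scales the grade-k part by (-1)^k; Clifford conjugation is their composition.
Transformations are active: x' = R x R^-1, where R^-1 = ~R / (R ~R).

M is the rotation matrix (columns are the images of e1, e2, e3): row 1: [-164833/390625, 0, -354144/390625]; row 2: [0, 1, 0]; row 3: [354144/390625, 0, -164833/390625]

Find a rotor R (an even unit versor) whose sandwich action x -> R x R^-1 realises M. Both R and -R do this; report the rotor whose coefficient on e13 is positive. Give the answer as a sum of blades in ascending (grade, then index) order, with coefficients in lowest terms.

Method: write R = a + b12*e12 + b13*e13 + b23*e23 with a^2 + b12^2 + b13^2 + b23^2 = 1 (so R^-1 = ~R). Expanding the columns R e_j ~R gives tr M = 4a^2 - 1 and, from the antisymmetric part, M21 - M12 = -4a*b12, M13 - M31 = 4a*b13, M32 - M23 = -4a*b23.
Here tr M = 60959/390625, so a^2 = (1 + tr M)/4 = 112896/390625 and a = ±336/625. Taking a = 336/625: M21 - M12 = 0, M13 - M31 = -708288/390625, M32 - M23 = 0, giving b12 = 0, b13 = -527/625, b23 = 0, i.e. R = 336/625 - 527/625*e13.
Its e13 coefficient is negative, so report the other preimage -R.
Answer: -336/625 + 527/625*e13. Recall the cover is two-to-one: with M of trace 60959/390625, both preimages act alike, and the stated e13 sign chooses the sheet.


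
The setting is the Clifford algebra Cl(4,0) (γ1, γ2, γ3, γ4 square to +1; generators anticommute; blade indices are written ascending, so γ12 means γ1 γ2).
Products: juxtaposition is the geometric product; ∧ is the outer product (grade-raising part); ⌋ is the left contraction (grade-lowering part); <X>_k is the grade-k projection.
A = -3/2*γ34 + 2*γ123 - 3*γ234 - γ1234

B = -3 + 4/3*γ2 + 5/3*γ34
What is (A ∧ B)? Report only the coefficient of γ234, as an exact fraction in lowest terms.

step 1: 9/2*γ34 - 6*γ123 + 7*γ234 + 3*γ1234
Answer: 7


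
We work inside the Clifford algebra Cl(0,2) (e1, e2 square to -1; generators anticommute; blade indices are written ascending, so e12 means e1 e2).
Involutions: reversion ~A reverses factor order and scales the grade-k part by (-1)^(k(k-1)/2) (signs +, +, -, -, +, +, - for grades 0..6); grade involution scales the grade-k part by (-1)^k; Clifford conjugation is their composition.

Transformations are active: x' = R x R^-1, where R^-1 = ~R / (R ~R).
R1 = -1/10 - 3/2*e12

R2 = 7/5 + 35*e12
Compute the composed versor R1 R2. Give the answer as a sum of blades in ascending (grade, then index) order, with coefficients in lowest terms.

Distribute over the terms of R1 (each basis-blade product reordered to ascending indices, repeated generators contracted through their squares):
(-1/10) R2 = -7/50 - 7/2*e12
(-3/2*e12) R2 = 105/2 - 21/10*e12
Summing the partial products and collecting blades:
Answer: 1309/25 - 28/5*e12


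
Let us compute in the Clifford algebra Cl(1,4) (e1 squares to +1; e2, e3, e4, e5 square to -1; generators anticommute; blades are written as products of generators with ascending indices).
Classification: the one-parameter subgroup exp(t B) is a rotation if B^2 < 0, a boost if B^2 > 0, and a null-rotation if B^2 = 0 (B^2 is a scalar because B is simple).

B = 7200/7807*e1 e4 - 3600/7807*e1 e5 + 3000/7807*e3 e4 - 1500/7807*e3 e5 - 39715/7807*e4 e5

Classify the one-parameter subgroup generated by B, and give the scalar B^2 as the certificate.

B^2 term by term: the squares give (7200/7807)^2*(e1 e4)^2 + (-3600/7807)^2*(e1 e5)^2 + (3000/7807)^2*(e3 e4)^2 + (-1500/7807)^2*(e3 e5)^2 + (-39715/7807)^2*(e4 e5)^2 = 51840000/60949249*(+1) + 12960000/60949249*(+1) + 9000000/60949249*(-1) + 2250000/60949249*(-1) + 1577281225/60949249*(-1) = -25 (each basis 2-blade squares to minus the product of its generators' squares); cross terms between blades sharing an index anticommute and cancel; the commuting (index-disjoint) pairs give grade-4 terms 2*c*c'*(blade product), which cancel blade by blade — e1 e3 e4 e5: 21600000/60949249 - 21600000/60949249 = 0 — confirming B is simple. So B^2 = -25.
Answer: rotation, certificate B^2 = -25. Because -25 is invariant under every versor sandwich, the classification follows from its sign alone.


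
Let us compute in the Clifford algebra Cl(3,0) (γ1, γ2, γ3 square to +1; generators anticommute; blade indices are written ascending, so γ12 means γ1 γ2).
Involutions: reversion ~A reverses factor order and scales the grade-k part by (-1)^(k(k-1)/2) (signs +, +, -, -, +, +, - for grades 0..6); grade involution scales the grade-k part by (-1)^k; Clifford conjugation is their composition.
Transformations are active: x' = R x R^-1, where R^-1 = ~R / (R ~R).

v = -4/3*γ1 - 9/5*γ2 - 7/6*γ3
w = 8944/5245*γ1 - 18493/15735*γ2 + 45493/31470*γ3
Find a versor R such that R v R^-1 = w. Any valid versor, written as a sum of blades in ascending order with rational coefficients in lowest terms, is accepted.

Take R = v + w = 5852/15735*γ1 - 46816/15735*γ2 + 1463/5245*γ3. Because q(v) = q(w) = 5741/900, conjugation by R sends v exactly to w.
Answer: 5852/15735*γ1 - 46816/15735*γ2 + 1463/5245*γ3


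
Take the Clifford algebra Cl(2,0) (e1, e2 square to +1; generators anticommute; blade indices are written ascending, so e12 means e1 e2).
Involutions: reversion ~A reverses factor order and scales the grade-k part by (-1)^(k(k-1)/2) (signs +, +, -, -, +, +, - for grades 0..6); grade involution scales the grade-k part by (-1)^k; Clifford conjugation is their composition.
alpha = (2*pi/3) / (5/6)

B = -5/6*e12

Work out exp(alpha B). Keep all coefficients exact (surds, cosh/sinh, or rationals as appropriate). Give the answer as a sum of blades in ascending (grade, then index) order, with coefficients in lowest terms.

B^2 = (-5/6)^2*(e12)^2 = 25/36*(-1) = -25/36 (a basis 2-blade squares to minus the product of its generators' squares).
B^2 = -25/36 — B^2 < 0, so the exponential closes trigonometrically: l = 5/6, alpha*l = 2*pi/3, so exp(alpha B) = cos(2*pi/3) + (sin(2*pi/3)/(5/6))*B = -1/2 + (3*sqrt(3)/5)*B.
Answer: -1/2 - sqrt(3)/2*e12


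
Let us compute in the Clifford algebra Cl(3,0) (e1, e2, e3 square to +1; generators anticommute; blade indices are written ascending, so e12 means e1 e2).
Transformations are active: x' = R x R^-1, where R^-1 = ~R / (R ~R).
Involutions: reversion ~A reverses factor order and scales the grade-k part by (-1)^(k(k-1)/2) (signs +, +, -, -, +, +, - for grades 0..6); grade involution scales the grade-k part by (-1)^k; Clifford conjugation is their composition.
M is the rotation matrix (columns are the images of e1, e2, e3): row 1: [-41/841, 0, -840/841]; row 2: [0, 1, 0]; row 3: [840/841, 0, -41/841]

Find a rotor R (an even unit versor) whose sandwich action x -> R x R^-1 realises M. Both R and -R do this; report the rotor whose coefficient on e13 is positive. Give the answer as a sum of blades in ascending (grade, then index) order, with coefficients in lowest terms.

Method: write R = a + b12*e12 + b13*e13 + b23*e23 with a^2 + b12^2 + b13^2 + b23^2 = 1 (so R^-1 = ~R). Expanding the columns R e_j ~R gives tr M = 4a^2 - 1 and, from the antisymmetric part, M21 - M12 = -4a*b12, M13 - M31 = 4a*b13, M32 - M23 = -4a*b23.
Here tr M = 759/841, so a^2 = (1 + tr M)/4 = 400/841 and a = ±20/29. Taking a = 20/29: M21 - M12 = 0, M13 - M31 = -1680/841, M32 - M23 = 0, giving b12 = 0, b13 = -21/29, b23 = 0, i.e. R = 20/29 - 21/29*e13.
Its e13 coefficient is negative, so report the other preimage -R.
Answer: -20/29 + 21/29*e13. Uniqueness: Spin(3) -> SO(3) maps R and -R to the same rotation of trace 759/841; fixing the sign of the e13 coefficient removes the ambiguity.


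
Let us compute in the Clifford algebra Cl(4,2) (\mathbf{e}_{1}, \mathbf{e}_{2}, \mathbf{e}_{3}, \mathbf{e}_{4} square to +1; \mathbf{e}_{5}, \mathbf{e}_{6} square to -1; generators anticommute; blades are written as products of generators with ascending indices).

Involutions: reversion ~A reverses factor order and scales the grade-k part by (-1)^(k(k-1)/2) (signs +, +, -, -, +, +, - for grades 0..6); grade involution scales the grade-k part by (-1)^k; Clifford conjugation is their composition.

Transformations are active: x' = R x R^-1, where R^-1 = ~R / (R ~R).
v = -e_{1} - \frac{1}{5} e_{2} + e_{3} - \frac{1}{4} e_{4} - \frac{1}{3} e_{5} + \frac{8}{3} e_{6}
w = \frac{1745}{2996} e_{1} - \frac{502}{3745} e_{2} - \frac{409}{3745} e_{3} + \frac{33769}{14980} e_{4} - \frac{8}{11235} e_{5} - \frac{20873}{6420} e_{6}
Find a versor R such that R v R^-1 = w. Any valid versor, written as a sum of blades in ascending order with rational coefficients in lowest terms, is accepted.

Since q(v) = q(w) = -\frac{18431}{3600}, the sum R = v + w = -\frac{1251}{2996} e_{1} - \frac{1251}{3745} e_{2} + \frac{3336}{3745} e_{3} + \frac{7506}{3745} e_{4} - \frac{1251}{3745} e_{5} - \frac{1251}{2140} e_{6} does the job whenever invertible.
Answer: -\frac{1251}{2996} e_{1} - \frac{1251}{3745} e_{2} + \frac{3336}{3745} e_{3} + \frac{7506}{3745} e_{4} - \frac{1251}{3745} e_{5} - \frac{1251}{2140} e_{6}


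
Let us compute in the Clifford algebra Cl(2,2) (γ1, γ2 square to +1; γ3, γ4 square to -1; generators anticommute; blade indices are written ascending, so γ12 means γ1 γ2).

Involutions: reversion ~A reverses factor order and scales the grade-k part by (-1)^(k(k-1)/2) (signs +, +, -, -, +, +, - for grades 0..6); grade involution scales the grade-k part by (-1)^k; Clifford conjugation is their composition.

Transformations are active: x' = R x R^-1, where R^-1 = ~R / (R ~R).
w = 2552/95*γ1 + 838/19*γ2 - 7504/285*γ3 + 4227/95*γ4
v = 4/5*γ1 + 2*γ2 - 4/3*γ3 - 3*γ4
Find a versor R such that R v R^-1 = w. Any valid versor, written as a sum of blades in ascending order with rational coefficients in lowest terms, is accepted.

Key observation: q(v) = q(w) = -1381/225 (sandwiches preserve the norm), so R = v + w = 2628/95*γ1 + 876/19*γ2 - 2628/95*γ3 + 3942/95*γ4 works whenever it is invertible — the component of v along it is kept and (v - w)/2 reverses, sending v to w.
Answer: 2628/95*γ1 + 876/19*γ2 - 2628/95*γ3 + 3942/95*γ4


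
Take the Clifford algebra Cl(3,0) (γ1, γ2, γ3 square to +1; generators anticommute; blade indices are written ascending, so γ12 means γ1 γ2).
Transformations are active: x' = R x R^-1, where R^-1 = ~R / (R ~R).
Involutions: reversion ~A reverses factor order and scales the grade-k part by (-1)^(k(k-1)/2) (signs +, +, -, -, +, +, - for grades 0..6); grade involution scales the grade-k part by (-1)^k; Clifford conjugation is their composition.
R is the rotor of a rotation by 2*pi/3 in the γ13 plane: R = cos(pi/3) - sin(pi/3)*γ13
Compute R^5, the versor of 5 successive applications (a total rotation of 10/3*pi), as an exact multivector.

Half-angle bookkeeping: 5 applications in γ13 add up to rotor phase 5*pi/3 = 5*pi/3, so R^5 = cos(5*pi/3) - sin(5*pi/3)*γ13.
cos(5*pi/3) = 1/2 and sin(5*pi/3) = -sqrt(3)/2, so R^5 = 1/2 + sqrt(3)/2*γ13. The net rotation is 4/3*pi (after discarding 1 full turn, each of which contributes a factor -1 to the rotor); the rotor keeps the half-angle phase exactly.
Answer: 1/2 + sqrt(3)/2*γ13


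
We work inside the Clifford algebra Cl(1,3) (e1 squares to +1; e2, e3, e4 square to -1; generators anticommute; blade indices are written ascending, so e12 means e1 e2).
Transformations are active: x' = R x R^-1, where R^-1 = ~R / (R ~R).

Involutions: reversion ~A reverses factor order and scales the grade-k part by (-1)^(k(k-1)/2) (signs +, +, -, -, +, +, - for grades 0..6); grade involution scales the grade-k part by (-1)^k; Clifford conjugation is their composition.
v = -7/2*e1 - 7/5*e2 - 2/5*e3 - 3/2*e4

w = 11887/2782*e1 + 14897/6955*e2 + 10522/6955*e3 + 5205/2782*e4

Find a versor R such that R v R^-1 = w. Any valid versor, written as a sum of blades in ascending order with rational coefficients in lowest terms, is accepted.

A norm check does it: q(v) = q(w) = 197/25, hence R = v + w = 1075/1391*e1 + 1032/1391*e2 + 1548/1391*e3 + 516/1391*e4 realises the map — parallel part kept, (v - w)/2 negated, v carried to w.
Answer: 1075/1391*e1 + 1032/1391*e2 + 1548/1391*e3 + 516/1391*e4


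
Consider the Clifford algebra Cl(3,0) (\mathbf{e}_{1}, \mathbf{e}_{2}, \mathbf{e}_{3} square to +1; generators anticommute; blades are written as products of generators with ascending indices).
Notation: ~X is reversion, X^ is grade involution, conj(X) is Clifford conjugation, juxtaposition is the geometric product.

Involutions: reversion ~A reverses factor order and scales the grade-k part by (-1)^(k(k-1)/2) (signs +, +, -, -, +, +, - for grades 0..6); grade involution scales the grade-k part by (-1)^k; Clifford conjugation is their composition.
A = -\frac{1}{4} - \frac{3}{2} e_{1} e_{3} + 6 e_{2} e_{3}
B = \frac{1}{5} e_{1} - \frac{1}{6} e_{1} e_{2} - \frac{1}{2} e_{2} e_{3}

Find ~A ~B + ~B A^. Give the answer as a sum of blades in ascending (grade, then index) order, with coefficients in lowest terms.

first term: 3 - \frac{1}{20} e_{1} - \frac{3}{10} e_{3} - \frac{19}{24} e_{1} e_{2} + e_{1} e_{3} + \frac{1}{8} e_{2} e_{3} - \frac{6}{5} e_{1} e_{2} e_{3}
second term: -3 - \frac{1}{20} e_{1} - \frac{3}{10} e_{3} - \frac{19}{24} e_{1} e_{2} + e_{1} e_{3} + \frac{1}{8} e_{2} e_{3} + \frac{6}{5} e_{1} e_{2} e_{3}
Answer: -\frac{1}{10} e_{1} - \frac{3}{5} e_{3} - \frac{19}{12} e_{1} e_{2} + 2 e_{1} e_{3} + \frac{1}{4} e_{2} e_{3}
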